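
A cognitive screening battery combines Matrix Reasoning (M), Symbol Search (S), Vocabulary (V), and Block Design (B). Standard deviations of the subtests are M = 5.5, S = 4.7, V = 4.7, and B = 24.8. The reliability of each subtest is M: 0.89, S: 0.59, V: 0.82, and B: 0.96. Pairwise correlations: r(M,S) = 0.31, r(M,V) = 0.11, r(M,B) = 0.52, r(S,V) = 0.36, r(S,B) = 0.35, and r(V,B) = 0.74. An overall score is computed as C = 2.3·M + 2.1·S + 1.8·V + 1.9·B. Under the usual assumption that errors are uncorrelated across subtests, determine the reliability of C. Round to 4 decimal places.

0.9625

Var(C) = 2.3²·5.5² + 2.1²·4.7² + 1.8²·4.7² + 1.9²·24.8² + 2·[4.83·5.5·4.7·0.31 + 4.14·5.5·4.7·0.11 + 4.37·5.5·24.8·0.52 + 3.78·4.7·4.7·0.36 + 3.99·4.7·24.8·0.35 + 3.42·4.7·24.8·0.74] = 2549.31 + 1696.52 = 4245.82.
With uncorrelated errors the cross-covariances are all true-score covariance, so they carry over unchanged; only the diagonal terms shrink to ρᵢσᵢ².
True-score variance = [2.3²·5.5²·0.89 + 2.1²·4.7²·0.59 + 1.8²·4.7²·0.82 + 1.9²·24.8²·0.96] + 1696.52 = 2390.07 + 1696.52 = 4086.58.
Reliability = 4086.58 / 4245.82 = 0.9625.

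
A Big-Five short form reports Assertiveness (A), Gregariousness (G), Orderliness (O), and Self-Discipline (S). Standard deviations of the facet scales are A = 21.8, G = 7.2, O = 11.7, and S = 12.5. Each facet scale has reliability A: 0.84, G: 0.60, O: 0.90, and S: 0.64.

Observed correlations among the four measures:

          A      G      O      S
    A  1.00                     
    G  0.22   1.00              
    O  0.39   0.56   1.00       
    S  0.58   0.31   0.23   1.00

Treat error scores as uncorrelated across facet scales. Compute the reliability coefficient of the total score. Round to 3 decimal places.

Var(A+G+O+S) = 21.8² + 7.2² + 11.7² + 12.5² + 2·[21.8·7.2·0.22 + 21.8·11.7·0.39 + 21.8·12.5·0.58 + 7.2·11.7·0.56 + 7.2·12.5·0.31 + 11.7·12.5·0.23] = 820.22 + 801.533 = 1621.75.
With uncorrelated errors the cross-covariances are all true-score covariance, so they carry over unchanged; only the diagonal terms shrink to ρᵢσᵢ².
True-score variance = [21.8²·0.84 + 7.2²·0.60 + 11.7²·0.90 + 12.5²·0.64] + 801.533 = 653.507 + 801.533 = 1455.04.
Reliability = 1455.04 / 1621.75 = 0.897.

0.897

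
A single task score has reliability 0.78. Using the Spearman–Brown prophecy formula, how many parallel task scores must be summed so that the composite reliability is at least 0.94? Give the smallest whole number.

5

k ≥ ρ*(1−ρ₁)/(ρ₁(1−ρ*)) = 0.94·0.22 / (0.78·0.06) = 4.419.
Smallest integer k = 5.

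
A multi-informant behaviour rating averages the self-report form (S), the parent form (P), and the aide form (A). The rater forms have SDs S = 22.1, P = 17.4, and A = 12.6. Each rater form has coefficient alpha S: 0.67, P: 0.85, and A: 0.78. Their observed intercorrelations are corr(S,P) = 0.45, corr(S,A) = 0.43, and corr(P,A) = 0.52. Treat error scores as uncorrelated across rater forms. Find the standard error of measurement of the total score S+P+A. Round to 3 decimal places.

15.541

Var(total) = 949.93 + 813.571 = 1763.5.
True-score variance = 708.413 + 813.571 = 1521.98, so reliability = 0.8630.
Error variance = 1763.5 − 1521.98 = 241.517; SEM = √241.517 = 15.541.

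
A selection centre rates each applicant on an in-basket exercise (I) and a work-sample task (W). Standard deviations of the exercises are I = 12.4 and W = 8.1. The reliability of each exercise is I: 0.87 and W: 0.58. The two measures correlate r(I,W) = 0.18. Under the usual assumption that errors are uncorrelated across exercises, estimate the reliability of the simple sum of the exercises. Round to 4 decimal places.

Var(I+W) = 12.4² + 8.1² + 2·[12.4·8.1·0.18] = 219.37 + 36.1584 = 255.528.
Because errors are independent across components, Cov(Tᵢ,Tⱼ) = Cov(Xᵢ,Xⱼ); the off-diagonal part of the true-score variance is the same as above.
True-score variance = [12.4²·0.87 + 8.1²·0.58] + 36.1584 = 171.825 + 36.1584 = 207.983.
Reliability = 207.983 / 255.528 = 0.8139.

0.8139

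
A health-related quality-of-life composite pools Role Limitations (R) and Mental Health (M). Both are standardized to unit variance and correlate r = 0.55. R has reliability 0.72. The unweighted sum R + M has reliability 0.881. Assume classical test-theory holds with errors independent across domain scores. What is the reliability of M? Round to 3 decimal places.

0.911

Var(R+M) = 2 + 2·0.55 = 3.100.
True-score variance = ρ_R + ρ_M + 2·0.55, so 0.881 = (0.72 + ρ_M + 1.10) / 3.100.
ρ_M = 0.881·3.100 − 0.72 − 1.10 = 0.911.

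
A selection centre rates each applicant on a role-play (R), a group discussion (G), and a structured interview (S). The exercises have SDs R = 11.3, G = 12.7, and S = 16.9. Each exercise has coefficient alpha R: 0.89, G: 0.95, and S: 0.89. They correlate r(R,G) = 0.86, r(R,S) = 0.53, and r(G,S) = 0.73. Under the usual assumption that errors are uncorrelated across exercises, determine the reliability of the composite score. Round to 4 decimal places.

Var(R+G+S) = 11.3² + 12.7² + 16.9² + 2·[11.3·12.7·0.86 + 11.3·16.9·0.53 + 12.7·16.9·0.73] = 574.59 + 762.625 = 1337.22.
Under uncorrelated errors the observed covariances equal the true-score covariances, so only the own-variance terms attenuate.
True-score variance = [11.3²·0.89 + 12.7²·0.95 + 16.9²·0.89] + 762.625 = 521.062 + 762.625 = 1283.69.
Reliability = 1283.69 / 1337.22 = 0.9600.

0.9600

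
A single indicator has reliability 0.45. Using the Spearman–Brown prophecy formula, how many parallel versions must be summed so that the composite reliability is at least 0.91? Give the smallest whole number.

13

k ≥ ρ*(1−ρ₁)/(ρ₁(1−ρ*)) = 0.91·0.55 / (0.45·0.09) = 12.358.
Smallest integer k = 13.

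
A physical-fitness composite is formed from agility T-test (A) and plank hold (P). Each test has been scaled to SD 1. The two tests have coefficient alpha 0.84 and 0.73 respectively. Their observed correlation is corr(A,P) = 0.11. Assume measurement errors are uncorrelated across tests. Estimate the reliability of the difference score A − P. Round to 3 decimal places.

Var(A−P) = 1 + 1 − 2·0.11 = 2 − 0.22 = 1.78.
Under uncorrelated errors the observed covariances equal the true-score covariances, so only the own-variance terms attenuate.
True-score variance = [0.84 + 0.73] − 0.22 = 1.57 − 0.22 = 1.35.
Reliability = 1.35 / 1.78 = 0.758.

0.758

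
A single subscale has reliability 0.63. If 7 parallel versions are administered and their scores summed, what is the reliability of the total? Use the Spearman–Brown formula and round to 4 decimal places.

0.9226

ρ_k = kρ / (1 + (k−1)ρ) = 7·0.63 / (1 + 6·0.63) = 4.410 / 4.780 = 0.9226.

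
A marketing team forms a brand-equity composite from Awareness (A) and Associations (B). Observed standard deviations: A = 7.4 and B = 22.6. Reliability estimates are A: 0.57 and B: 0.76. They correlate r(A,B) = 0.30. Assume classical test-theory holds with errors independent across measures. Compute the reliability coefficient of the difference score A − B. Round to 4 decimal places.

Var(A−B) = 7.4² + 22.6² − 2·7.4·22.6·0.30 = 565.52 − 100.344 = 465.176.
With uncorrelated errors the cross-covariances are all true-score covariance, so they carry over unchanged; only the diagonal terms shrink to ρᵢσᵢ².
True-score variance = [7.4²·0.57 + 22.6²·0.76] − 100.344 = 419.391 − 100.344 = 319.047.
Reliability = 319.047 / 465.176 = 0.6859.

0.6859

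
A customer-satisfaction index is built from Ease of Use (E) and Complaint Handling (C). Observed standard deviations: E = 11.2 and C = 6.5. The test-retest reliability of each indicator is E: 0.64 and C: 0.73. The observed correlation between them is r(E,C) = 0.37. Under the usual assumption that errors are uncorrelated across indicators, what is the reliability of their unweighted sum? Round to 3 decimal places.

Var(E+C) = 11.2² + 6.5² + 2·[11.2·6.5·0.37] = 167.69 + 53.872 = 221.562.
Because errors are independent across components, Cov(Tᵢ,Tⱼ) = Cov(Xᵢ,Xⱼ); the off-diagonal part of the true-score variance is the same as above.
True-score variance = [11.2²·0.64 + 6.5²·0.73] + 53.872 = 111.124 + 53.872 = 164.996.
Reliability = 164.996 / 221.562 = 0.745.

0.745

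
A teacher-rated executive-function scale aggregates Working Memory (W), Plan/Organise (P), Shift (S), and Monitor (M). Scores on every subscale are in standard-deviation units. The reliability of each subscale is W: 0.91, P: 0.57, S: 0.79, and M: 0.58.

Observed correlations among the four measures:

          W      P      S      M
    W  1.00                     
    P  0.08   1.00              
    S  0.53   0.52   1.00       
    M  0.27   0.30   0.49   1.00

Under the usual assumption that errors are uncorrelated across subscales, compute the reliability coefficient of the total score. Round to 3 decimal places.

Var(W+P+S+M) = 4 + 2·[0.08 + 0.53 + 0.27 + 0.52 + 0.30 + 0.49] = 4 + 4.38 = 8.38.
Under uncorrelated errors the observed covariances equal the true-score covariances, so only the own-variance terms attenuate.
True-score variance = [0.91 + 0.57 + 0.79 + 0.58] + 4.38 = 2.85 + 4.38 = 7.23.
Reliability = 7.23 / 8.38 = 0.863.

0.863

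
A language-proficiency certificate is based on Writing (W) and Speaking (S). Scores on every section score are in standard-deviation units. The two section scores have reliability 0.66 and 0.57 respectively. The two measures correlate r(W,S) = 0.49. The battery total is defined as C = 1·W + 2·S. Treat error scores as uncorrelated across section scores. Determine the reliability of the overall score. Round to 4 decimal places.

Var(C) = 1 + 2² + 2·[2·0.49] = 5 + 1.96 = 6.96.
With uncorrelated errors the cross-covariances are all true-score covariance, so they carry over unchanged; only the diagonal terms shrink to ρᵢσᵢ².
True-score variance = [0.66 + 2²·0.57] + 1.96 = 2.94 + 1.96 = 4.9.
Reliability = 4.9 / 6.96 = 0.7040.

0.7040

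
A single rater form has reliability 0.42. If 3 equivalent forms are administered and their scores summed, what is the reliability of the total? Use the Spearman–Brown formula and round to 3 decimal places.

ρ_k = kρ / (1 + (k−1)ρ) = 3·0.42 / (1 + 2·0.42) = 1.260 / 1.840 = 0.685.

0.685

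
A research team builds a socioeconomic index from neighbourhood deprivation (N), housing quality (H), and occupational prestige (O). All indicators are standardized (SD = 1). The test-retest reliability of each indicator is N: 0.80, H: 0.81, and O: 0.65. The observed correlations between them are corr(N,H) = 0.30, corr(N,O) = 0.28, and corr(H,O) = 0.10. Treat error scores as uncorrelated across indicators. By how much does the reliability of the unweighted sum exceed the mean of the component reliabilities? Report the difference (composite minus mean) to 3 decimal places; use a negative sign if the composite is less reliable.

0.077

Var(sum) = 3 + 1.36 = 4.36; true-score variance = 2.26 + 1.36 = 3.62; composite reliability = 0.8303.
Mean component reliability = 0.7533.
Difference = 0.8303 − 0.7533 = 0.077.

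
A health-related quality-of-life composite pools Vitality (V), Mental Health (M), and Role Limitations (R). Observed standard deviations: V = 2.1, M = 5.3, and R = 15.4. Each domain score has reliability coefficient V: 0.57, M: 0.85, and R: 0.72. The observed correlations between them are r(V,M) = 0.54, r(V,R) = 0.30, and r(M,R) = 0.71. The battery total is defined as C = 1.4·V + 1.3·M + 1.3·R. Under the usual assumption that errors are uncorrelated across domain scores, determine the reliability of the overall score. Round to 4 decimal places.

Var(C) = 1.4²·2.1² + 1.3²·5.3² + 1.3²·15.4² + 2·[1.82·2.1·5.3·0.54 + 1.82·2.1·15.4·0.30 + 1.69·5.3·15.4·0.71] = 456.916 + 253.064 = 709.98.
With uncorrelated errors the cross-covariances are all true-score covariance, so they carry over unchanged; only the diagonal terms shrink to ρᵢσᵢ².
True-score variance = [1.4²·2.1²·0.57 + 1.3²·5.3²·0.85 + 1.3²·15.4²·0.72] + 253.064 = 333.854 + 253.064 = 586.919.
Reliability = 586.919 / 709.98 = 0.8267.

0.8267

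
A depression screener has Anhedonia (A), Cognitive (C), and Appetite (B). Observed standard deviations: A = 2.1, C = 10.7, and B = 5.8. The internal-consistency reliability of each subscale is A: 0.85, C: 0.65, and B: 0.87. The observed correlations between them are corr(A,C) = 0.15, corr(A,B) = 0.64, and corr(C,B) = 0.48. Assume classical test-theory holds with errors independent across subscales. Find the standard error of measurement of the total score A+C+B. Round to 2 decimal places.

Var(total) = 152.54 + 81.909 = 234.449.
True-score variance = 107.434 + 81.909 = 189.343, so reliability = 0.8076.
Error variance = 234.449 − 189.343 = 45.1062; SEM = √45.1062 = 6.72.

6.72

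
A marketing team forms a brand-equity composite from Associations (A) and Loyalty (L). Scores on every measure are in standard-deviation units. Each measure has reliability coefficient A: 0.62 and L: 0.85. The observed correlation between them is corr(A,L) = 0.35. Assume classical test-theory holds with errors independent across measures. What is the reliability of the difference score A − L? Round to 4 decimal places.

0.5923

Var(A−L) = 1 + 1 − 2·0.35 = 2 − 0.7 = 1.3.
Because errors are independent across components, Cov(Tᵢ,Tⱼ) = Cov(Xᵢ,Xⱼ); the off-diagonal part of the true-score variance is the same as above.
True-score variance = [0.62 + 0.85] − 0.7 = 1.47 − 0.7 = 0.77.
Reliability = 0.77 / 1.3 = 0.5923.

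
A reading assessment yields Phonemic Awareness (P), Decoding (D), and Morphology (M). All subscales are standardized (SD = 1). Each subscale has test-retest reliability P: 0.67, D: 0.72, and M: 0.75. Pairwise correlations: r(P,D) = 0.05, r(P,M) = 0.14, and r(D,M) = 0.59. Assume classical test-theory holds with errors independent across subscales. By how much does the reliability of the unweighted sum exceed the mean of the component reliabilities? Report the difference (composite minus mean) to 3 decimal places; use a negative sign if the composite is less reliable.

Var(sum) = 3 + 1.56 = 4.56; true-score variance = 2.14 + 1.56 = 3.7; composite reliability = 0.8114.
Mean component reliability = 0.7133.
Difference = 0.8114 − 0.7133 = 0.098.

0.098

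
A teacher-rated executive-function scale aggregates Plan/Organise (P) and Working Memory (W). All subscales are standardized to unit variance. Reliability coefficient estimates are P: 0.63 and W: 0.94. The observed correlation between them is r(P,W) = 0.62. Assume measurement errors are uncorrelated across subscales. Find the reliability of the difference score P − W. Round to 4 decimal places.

Var(P−W) = 1 + 1 − 2·0.62 = 2 − 1.24 = 0.76.
Under uncorrelated errors the observed covariances equal the true-score covariances, so only the own-variance terms attenuate.
True-score variance = [0.63 + 0.94] − 1.24 = 1.57 − 1.24 = 0.33.
Reliability = 0.33 / 0.76 = 0.4342.

0.4342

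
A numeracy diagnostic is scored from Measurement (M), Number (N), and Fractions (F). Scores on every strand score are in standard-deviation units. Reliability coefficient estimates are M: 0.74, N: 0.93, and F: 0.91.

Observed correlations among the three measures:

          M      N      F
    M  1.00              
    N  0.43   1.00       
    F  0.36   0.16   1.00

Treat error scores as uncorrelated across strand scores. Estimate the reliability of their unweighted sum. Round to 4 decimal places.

0.9143

Var(M+N+F) = 3 + 2·[0.43 + 0.36 + 0.16] = 3 + 1.9 = 4.9.
Under uncorrelated errors the observed covariances equal the true-score covariances, so only the own-variance terms attenuate.
True-score variance = [0.74 + 0.93 + 0.91] + 1.9 = 2.58 + 1.9 = 4.48.
Reliability = 4.48 / 4.9 = 0.9143.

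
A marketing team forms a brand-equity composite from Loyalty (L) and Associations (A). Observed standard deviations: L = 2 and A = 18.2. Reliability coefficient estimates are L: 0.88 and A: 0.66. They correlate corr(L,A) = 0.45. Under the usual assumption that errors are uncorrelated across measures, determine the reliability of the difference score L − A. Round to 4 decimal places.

0.6261

Var(L−A) = 2² + 18.2² − 2·2·18.2·0.45 = 335.24 − 32.76 = 302.48.
Because errors are independent across components, Cov(Tᵢ,Tⱼ) = Cov(Xᵢ,Xⱼ); the off-diagonal part of the true-score variance is the same as above.
True-score variance = [2²·0.88 + 18.2²·0.66] − 32.76 = 222.138 − 32.76 = 189.378.
Reliability = 189.378 / 302.48 = 0.6261.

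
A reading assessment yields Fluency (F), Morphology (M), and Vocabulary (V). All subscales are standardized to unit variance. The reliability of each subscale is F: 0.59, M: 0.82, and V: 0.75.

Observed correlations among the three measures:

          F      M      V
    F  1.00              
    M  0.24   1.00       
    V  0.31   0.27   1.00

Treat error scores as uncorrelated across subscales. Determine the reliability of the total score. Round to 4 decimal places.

Var(F+M+V) = 3 + 2·[0.24 + 0.31 + 0.27] = 3 + 1.64 = 4.64.
Under uncorrelated errors the observed covariances equal the true-score covariances, so only the own-variance terms attenuate.
True-score variance = [0.59 + 0.82 + 0.75] + 1.64 = 2.16 + 1.64 = 3.8.
Reliability = 3.8 / 4.64 = 0.8190.

0.8190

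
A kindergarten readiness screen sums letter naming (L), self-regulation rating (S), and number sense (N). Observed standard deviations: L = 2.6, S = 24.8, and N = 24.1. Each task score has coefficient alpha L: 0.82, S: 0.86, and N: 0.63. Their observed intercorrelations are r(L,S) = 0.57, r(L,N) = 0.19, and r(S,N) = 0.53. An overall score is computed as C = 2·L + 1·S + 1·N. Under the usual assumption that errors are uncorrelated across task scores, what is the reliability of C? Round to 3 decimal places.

0.851

Var(C) = 2²·2.6² + 24.8² + 24.1² + 2·[2·2.6·24.8·0.57 + 2·2.6·24.1·0.19 + 24.8·24.1·0.53] = 1222.89 + 828.177 = 2051.07.
Under uncorrelated errors the observed covariances equal the true-score covariances, so only the own-variance terms attenuate.
True-score variance = [2²·2.6²·0.82 + 24.8²·0.86 + 24.1²·0.63] + 828.177 = 917.018 + 828.177 = 1745.19.
Reliability = 1745.19 / 2051.07 = 0.851.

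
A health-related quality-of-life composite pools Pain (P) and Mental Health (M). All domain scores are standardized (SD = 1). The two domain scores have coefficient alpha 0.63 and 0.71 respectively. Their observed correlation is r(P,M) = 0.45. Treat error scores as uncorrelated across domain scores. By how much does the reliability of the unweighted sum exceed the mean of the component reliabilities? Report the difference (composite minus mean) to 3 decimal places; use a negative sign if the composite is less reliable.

Var(sum) = 2 + 0.9 = 2.9; true-score variance = 1.34 + 0.9 = 2.24; composite reliability = 0.7724.
Mean component reliability = 0.6700.
Difference = 0.7724 − 0.6700 = 0.102.

0.102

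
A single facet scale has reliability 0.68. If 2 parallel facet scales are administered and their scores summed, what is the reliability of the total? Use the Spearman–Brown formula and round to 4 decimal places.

0.8095

ρ_k = kρ / (1 + (k−1)ρ) = 2·0.68 / (1 + 1·0.68) = 1.360 / 1.680 = 0.8095.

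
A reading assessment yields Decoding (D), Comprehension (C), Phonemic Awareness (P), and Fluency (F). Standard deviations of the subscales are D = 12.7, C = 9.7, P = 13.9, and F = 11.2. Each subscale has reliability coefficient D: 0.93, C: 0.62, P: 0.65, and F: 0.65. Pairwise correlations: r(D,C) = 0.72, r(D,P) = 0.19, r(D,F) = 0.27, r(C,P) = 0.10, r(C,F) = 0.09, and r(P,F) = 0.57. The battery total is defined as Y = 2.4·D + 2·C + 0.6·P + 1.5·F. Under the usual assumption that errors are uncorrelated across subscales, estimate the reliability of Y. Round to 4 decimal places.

0.8943

Var(Y) = 2.4²·12.7² + 2²·9.7² + 0.6²·13.9² + 1.5²·11.2² + 2·[4.8·12.7·9.7·0.72 + 1.44·12.7·13.9·0.19 + 3.6·12.7·11.2·0.27 + 1.2·9.7·13.9·0.10 + 3·9.7·11.2·0.09 + 0.9·13.9·11.2·0.57] = 1657.19 + 1475.35 = 3132.54.
With uncorrelated errors the cross-covariances are all true-score covariance, so they carry over unchanged; only the diagonal terms shrink to ρᵢσᵢ².
True-score variance = [2.4²·12.7²·0.93 + 2²·9.7²·0.62 + 0.6²·13.9²·0.65 + 1.5²·11.2²·0.65] + 1475.35 = 1326.01 + 1475.35 = 2801.36.
Reliability = 2801.36 / 3132.54 = 0.8943.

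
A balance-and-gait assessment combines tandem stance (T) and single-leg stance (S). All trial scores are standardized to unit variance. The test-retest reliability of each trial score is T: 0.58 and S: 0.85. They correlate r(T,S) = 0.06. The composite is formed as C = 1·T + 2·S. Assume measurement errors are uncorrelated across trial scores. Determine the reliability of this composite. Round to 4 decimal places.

Var(C) = 1 + 2² + 2·[2·0.06] = 5 + 0.24 = 5.24.
With uncorrelated errors the cross-covariances are all true-score covariance, so they carry over unchanged; only the diagonal terms shrink to ρᵢσᵢ².
True-score variance = [0.58 + 2²·0.85] + 0.24 = 3.98 + 0.24 = 4.22.
Reliability = 4.22 / 5.24 = 0.8053.

0.8053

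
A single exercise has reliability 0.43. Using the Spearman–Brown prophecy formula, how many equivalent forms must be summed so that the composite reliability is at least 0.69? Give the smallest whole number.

3

k ≥ ρ*(1−ρ₁)/(ρ₁(1−ρ*)) = 0.69·0.57 / (0.43·0.31) = 2.950.
Smallest integer k = 3.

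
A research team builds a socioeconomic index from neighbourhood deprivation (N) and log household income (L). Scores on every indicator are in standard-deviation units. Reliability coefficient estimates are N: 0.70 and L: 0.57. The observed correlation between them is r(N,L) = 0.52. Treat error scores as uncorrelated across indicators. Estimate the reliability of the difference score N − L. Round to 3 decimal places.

0.240

Var(N−L) = 1 + 1 − 2·0.52 = 2 − 1.04 = 0.96.
Because errors are independent across components, Cov(Tᵢ,Tⱼ) = Cov(Xᵢ,Xⱼ); the off-diagonal part of the true-score variance is the same as above.
True-score variance = [0.70 + 0.57] − 1.04 = 1.27 − 1.04 = 0.23.
Reliability = 0.23 / 0.96 = 0.240.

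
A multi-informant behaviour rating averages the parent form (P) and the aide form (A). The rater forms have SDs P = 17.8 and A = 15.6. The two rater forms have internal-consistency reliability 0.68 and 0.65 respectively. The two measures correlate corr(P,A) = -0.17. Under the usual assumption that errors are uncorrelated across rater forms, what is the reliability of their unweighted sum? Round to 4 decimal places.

0.5995

Var(P+A) = 17.8² + 15.6² + 2·[17.8·15.6·(-0.17)] = 560.2 − 94.4112 = 465.789.
With uncorrelated errors the cross-covariances are all true-score covariance, so they carry over unchanged; only the diagonal terms shrink to ρᵢσᵢ².
True-score variance = [17.8²·0.68 + 15.6²·0.65] − 94.4112 = 373.635 − 94.4112 = 279.224.
Reliability = 279.224 / 465.789 = 0.5995.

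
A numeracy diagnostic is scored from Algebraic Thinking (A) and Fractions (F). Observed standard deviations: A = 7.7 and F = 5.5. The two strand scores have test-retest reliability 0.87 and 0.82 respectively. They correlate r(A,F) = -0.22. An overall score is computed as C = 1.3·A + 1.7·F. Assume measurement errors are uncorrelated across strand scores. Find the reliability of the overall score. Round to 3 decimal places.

0.804

Var(C) = 1.3²·7.7² + 1.7²·5.5² + 2·[2.21·7.7·5.5·(-0.22)] = 187.623 − 41.1811 = 146.441.
Under uncorrelated errors the observed covariances equal the true-score covariances, so only the own-variance terms attenuate.
True-score variance = [1.3²·7.7²·0.87 + 1.7²·5.5²·0.82] − 41.1811 = 158.861 − 41.1811 = 117.679.
Reliability = 117.679 / 146.441 = 0.804.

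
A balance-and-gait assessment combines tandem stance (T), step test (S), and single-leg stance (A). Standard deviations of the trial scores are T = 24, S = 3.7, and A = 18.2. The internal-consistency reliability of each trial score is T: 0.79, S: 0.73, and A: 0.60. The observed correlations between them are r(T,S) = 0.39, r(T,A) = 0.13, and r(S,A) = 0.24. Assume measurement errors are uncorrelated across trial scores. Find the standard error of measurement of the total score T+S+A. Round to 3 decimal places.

16.036

Var(total) = 920.93 + 215.155 = 1136.09.
True-score variance = 663.778 + 215.155 = 878.933, so reliability = 0.7737.
Error variance = 1136.09 − 878.933 = 257.152; SEM = √257.152 = 16.036.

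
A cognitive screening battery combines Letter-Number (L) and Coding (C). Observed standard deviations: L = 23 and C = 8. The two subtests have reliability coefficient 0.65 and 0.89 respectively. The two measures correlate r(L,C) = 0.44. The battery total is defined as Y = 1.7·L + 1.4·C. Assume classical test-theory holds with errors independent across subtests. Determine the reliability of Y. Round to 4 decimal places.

0.7309

Var(Y) = 1.7²·23² + 1.4²·8² + 2·[2.38·23·8·0.44] = 1654.25 + 385.37 = 2039.62.
Because errors are independent across components, Cov(Tᵢ,Tⱼ) = Cov(Xᵢ,Xⱼ); the off-diagonal part of the true-score variance is the same as above.
True-score variance = [1.7²·23²·0.65 + 1.4²·8²·0.89] + 385.37 = 1105.37 + 385.37 = 1490.74.
Reliability = 1490.74 / 2039.62 = 0.7309.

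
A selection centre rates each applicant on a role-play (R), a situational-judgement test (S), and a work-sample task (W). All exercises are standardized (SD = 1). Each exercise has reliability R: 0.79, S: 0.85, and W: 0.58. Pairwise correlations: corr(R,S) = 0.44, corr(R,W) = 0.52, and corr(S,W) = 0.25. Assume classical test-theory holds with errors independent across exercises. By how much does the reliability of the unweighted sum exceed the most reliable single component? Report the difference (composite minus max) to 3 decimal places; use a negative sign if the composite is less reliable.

0.006

Var(sum) = 3 + 2.42 = 5.42; true-score variance = 2.22 + 2.42 = 4.64; composite reliability = 0.8561.
Max component reliability = 0.8500.
Difference = 0.8561 − 0.8500 = 0.006.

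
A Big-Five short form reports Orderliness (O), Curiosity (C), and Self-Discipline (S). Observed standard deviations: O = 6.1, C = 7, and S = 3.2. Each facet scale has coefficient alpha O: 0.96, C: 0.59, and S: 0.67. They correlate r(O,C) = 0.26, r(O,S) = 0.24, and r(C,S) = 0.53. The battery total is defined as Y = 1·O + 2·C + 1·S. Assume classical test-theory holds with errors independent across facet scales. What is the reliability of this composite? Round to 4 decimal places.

0.7528

Var(Y) = 6.1² + 2²·7² + 3.2² + 2·[2·6.1·7·0.26 + 6.1·3.2·0.24 + 2·7·3.2·0.53] = 243.45 + 101.266 = 344.716.
Because errors are independent across components, Cov(Tᵢ,Tⱼ) = Cov(Xᵢ,Xⱼ); the off-diagonal part of the true-score variance is the same as above.
True-score variance = [6.1²·0.96 + 2²·7²·0.59 + 3.2²·0.67] + 101.266 = 158.222 + 101.266 = 259.488.
Reliability = 259.488 / 344.716 = 0.7528.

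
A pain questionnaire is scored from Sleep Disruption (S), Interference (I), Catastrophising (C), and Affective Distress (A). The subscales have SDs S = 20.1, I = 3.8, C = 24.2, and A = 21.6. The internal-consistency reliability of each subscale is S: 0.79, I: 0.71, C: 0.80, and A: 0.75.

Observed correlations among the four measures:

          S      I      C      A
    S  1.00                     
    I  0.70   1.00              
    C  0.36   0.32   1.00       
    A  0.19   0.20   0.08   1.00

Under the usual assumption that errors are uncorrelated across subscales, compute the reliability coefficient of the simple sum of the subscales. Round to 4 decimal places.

Var(S+I+C+A) = 20.1² + 3.8² + 24.2² + 21.6² + 2·[20.1·3.8·0.70 + 20.1·24.2·0.36 + 20.1·21.6·0.19 + 3.8·24.2·0.32 + 3.8·21.6·0.20 + 24.2·21.6·0.08] = 1470.65 + 797.457 = 2268.11.
Because errors are independent across components, Cov(Tᵢ,Tⱼ) = Cov(Xᵢ,Xⱼ); the off-diagonal part of the true-score variance is the same as above.
True-score variance = [20.1²·0.79 + 3.8²·0.71 + 24.2²·0.80 + 21.6²·0.75] + 797.457 = 1147.85 + 797.457 = 1945.31.
Reliability = 1945.31 / 2268.11 = 0.8577.

0.8577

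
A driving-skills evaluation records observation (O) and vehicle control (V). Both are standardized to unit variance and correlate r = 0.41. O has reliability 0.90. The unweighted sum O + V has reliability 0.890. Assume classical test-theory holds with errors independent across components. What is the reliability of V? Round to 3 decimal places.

Var(O+V) = 2 + 2·0.41 = 2.820.
True-score variance = ρ_O + ρ_V + 2·0.41, so 0.890 = (0.90 + ρ_V + 0.82) / 2.820.
ρ_V = 0.890·2.820 − 0.90 − 0.82 = 0.790.

0.790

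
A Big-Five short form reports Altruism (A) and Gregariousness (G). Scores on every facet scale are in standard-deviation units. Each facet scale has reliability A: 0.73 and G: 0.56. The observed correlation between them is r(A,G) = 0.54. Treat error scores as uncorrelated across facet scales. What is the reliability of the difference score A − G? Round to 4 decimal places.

0.2283

Var(A−G) = 1 + 1 − 2·0.54 = 2 − 1.08 = 0.92.
Under uncorrelated errors the observed covariances equal the true-score covariances, so only the own-variance terms attenuate.
True-score variance = [0.73 + 0.56] − 1.08 = 1.29 − 1.08 = 0.21.
Reliability = 0.21 / 0.92 = 0.2283.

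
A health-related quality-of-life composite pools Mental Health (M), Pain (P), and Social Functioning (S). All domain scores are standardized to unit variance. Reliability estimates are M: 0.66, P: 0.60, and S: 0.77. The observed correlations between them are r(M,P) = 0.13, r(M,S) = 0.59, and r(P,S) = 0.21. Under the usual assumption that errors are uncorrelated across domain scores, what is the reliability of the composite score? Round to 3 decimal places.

0.800

Var(M+P+S) = 3 + 2·[0.13 + 0.59 + 0.21] = 3 + 1.86 = 4.86.
Because errors are independent across components, Cov(Tᵢ,Tⱼ) = Cov(Xᵢ,Xⱼ); the off-diagonal part of the true-score variance is the same as above.
True-score variance = [0.66 + 0.60 + 0.77] + 1.86 = 2.03 + 1.86 = 3.89.
Reliability = 3.89 / 4.86 = 0.800.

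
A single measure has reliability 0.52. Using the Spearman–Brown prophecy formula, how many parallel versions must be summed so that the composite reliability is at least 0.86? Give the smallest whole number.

k ≥ ρ*(1−ρ₁)/(ρ₁(1−ρ*)) = 0.86·0.48 / (0.52·0.14) = 5.670.
Smallest integer k = 6.

6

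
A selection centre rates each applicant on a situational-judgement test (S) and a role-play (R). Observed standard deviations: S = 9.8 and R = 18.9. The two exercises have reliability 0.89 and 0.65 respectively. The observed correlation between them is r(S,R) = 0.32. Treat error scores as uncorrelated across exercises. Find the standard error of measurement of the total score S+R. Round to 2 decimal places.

11.64

Var(total) = 453.25 + 118.541 = 571.791.
True-score variance = 317.662 + 118.541 = 436.203, so reliability = 0.7629.
Error variance = 571.791 − 436.203 = 135.588; SEM = √135.588 = 11.64.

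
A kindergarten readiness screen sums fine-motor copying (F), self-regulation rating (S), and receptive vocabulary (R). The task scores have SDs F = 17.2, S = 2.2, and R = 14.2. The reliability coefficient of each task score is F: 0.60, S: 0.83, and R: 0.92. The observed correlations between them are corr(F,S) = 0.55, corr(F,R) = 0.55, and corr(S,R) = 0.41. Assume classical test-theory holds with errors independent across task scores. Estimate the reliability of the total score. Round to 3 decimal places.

0.839

Var(F+S+R) = 17.2² + 2.2² + 14.2² + 2·[17.2·2.2·0.55 + 17.2·14.2·0.55 + 2.2·14.2·0.41] = 502.32 + 335.905 = 838.225.
With uncorrelated errors the cross-covariances are all true-score covariance, so they carry over unchanged; only the diagonal terms shrink to ρᵢσᵢ².
True-score variance = [17.2²·0.60 + 2.2²·0.83 + 14.2²·0.92] + 335.905 = 367.03 + 335.905 = 702.935.
Reliability = 702.935 / 838.225 = 0.839.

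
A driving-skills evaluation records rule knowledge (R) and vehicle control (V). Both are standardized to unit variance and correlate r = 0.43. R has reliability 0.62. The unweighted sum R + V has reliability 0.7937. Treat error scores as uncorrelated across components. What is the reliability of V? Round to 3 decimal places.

0.790

Var(R+V) = 2 + 2·0.43 = 2.860.
True-score variance = ρ_R + ρ_V + 2·0.43, so 0.7937 = (0.62 + ρ_V + 0.86) / 2.860.
ρ_V = 0.7937·2.860 − 0.62 − 0.86 = 0.790.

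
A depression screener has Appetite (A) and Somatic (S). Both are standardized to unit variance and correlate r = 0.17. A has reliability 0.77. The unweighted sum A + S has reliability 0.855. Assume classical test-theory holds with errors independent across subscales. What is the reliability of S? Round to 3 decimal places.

Var(A+S) = 2 + 2·0.17 = 2.340.
True-score variance = ρ_A + ρ_S + 2·0.17, so 0.855 = (0.77 + ρ_S + 0.34) / 2.340.
ρ_S = 0.855·2.340 − 0.77 − 0.34 = 0.891.

0.891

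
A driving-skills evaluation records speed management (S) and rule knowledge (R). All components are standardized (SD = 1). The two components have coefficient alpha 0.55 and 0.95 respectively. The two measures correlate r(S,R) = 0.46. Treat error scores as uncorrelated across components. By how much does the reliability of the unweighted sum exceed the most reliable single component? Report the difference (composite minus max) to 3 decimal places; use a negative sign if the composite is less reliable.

-0.121

Var(sum) = 2 + 0.92 = 2.92; true-score variance = 1.5 + 0.92 = 2.42; composite reliability = 0.8288.
Max component reliability = 0.9500.
Difference = 0.8288 − 0.9500 = -0.121.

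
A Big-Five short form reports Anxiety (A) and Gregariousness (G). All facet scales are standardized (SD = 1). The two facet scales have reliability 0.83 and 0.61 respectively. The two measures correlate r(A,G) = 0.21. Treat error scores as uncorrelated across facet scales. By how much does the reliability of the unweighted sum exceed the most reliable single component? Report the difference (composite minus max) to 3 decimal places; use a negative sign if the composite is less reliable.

Var(sum) = 2 + 0.42 = 2.42; true-score variance = 1.44 + 0.42 = 1.86; composite reliability = 0.7686.
Max component reliability = 0.8300.
Difference = 0.7686 − 0.8300 = -0.061.

-0.061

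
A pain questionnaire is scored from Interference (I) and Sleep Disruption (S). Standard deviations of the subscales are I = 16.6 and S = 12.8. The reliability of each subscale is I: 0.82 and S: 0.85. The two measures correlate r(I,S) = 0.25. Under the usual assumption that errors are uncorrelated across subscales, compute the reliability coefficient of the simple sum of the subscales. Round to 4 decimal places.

Var(I+S) = 16.6² + 12.8² + 2·[16.6·12.8·0.25] = 439.4 + 106.24 = 545.64.
Under uncorrelated errors the observed covariances equal the true-score covariances, so only the own-variance terms attenuate.
True-score variance = [16.6²·0.82 + 12.8²·0.85] + 106.24 = 365.223 + 106.24 = 471.463.
Reliability = 471.463 / 545.64 = 0.8641.

0.8641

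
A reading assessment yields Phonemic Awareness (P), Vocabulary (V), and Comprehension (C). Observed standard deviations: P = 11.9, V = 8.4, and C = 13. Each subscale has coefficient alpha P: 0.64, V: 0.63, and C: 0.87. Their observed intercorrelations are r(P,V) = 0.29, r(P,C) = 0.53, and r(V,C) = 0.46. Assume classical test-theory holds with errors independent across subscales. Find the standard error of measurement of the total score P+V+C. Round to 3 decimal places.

9.953

Var(total) = 381.17 + 322.423 = 703.593.
True-score variance = 282.113 + 322.423 = 604.536, so reliability = 0.8592.
Error variance = 703.593 − 604.536 = 99.0568; SEM = √99.0568 = 9.953.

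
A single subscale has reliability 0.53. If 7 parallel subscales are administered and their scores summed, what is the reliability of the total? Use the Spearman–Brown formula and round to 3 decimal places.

ρ_k = kρ / (1 + (k−1)ρ) = 7·0.53 / (1 + 6·0.53) = 3.710 / 4.180 = 0.888.

0.888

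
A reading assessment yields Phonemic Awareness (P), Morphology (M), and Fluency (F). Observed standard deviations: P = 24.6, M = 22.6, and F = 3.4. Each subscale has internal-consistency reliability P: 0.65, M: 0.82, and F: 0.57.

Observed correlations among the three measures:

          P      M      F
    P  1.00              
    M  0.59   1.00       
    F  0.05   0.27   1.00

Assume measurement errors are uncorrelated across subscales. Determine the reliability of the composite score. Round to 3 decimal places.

0.832

Var(P+M+F) = 24.6² + 22.6² + 3.4² + 2·[24.6·22.6·0.59 + 24.6·3.4·0.05 + 22.6·3.4·0.27] = 1127.48 + 705.89 = 1833.37.
Because errors are independent across components, Cov(Tᵢ,Tⱼ) = Cov(Xᵢ,Xⱼ); the off-diagonal part of the true-score variance is the same as above.
True-score variance = [24.6²·0.65 + 22.6²·0.82 + 3.4²·0.57] + 705.89 = 818.766 + 705.89 = 1524.66.
Reliability = 1524.66 / 1833.37 = 0.832.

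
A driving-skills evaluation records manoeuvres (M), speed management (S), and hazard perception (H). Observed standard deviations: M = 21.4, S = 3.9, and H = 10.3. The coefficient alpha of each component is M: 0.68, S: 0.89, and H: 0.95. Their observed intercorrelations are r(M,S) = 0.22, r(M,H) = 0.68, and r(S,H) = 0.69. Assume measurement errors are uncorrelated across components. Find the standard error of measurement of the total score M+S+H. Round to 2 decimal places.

12.39

Var(total) = 579.26 + 391.928 = 971.188.
True-score variance = 425.735 + 391.928 = 817.663, so reliability = 0.8419.
Error variance = 971.188 − 817.663 = 153.525; SEM = √153.525 = 12.39.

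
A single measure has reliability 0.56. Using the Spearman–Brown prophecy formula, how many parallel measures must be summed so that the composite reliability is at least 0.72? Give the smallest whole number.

3

k ≥ ρ*(1−ρ₁)/(ρ₁(1−ρ*)) = 0.72·0.44 / (0.56·0.28) = 2.020.
Smallest integer k = 3.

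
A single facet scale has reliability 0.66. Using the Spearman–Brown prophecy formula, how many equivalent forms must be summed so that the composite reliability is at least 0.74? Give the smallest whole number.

2

k ≥ ρ*(1−ρ₁)/(ρ₁(1−ρ*)) = 0.74·0.34 / (0.66·0.26) = 1.466.
Smallest integer k = 2.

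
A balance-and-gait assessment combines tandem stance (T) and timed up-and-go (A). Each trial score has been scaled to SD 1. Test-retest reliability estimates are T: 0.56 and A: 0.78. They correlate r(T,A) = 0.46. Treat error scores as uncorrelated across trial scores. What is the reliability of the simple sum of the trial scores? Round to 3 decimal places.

0.774

Var(T+A) = 2 + 2·[0.46] = 2 + 0.92 = 2.92.
With uncorrelated errors the cross-covariances are all true-score covariance, so they carry over unchanged; only the diagonal terms shrink to ρᵢσᵢ².
True-score variance = [0.56 + 0.78] + 0.92 = 1.34 + 0.92 = 2.26.
Reliability = 2.26 / 2.92 = 0.774.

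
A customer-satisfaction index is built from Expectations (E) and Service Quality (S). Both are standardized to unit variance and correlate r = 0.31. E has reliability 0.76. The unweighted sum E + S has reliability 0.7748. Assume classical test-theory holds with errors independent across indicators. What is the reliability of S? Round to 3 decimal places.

0.650

Var(E+S) = 2 + 2·0.31 = 2.620.
True-score variance = ρ_E + ρ_S + 2·0.31, so 0.7748 = (0.76 + ρ_S + 0.62) / 2.620.
ρ_S = 0.7748·2.620 − 0.76 − 0.62 = 0.650.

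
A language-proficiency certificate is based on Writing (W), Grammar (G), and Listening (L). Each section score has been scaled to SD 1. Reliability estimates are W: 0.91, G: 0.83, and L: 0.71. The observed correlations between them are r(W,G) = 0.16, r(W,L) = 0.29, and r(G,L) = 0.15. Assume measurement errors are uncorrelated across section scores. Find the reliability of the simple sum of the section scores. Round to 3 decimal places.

Var(W+G+L) = 3 + 2·[0.16 + 0.29 + 0.15] = 3 + 1.2 = 4.2.
With uncorrelated errors the cross-covariances are all true-score covariance, so they carry over unchanged; only the diagonal terms shrink to ρᵢσᵢ².
True-score variance = [0.91 + 0.83 + 0.71] + 1.2 = 2.45 + 1.2 = 3.65.
Reliability = 3.65 / 4.2 = 0.869.

0.869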